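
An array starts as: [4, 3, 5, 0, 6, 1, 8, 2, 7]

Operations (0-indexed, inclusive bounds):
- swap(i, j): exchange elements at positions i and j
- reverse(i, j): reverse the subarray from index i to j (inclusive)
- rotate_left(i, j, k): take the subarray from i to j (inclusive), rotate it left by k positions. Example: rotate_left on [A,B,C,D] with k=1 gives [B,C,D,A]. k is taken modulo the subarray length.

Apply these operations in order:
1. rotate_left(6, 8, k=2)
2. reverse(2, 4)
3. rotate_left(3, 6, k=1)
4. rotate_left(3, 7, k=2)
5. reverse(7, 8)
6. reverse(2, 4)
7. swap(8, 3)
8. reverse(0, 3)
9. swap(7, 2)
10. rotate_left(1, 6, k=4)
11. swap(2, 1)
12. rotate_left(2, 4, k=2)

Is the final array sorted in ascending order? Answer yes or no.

Answer: no

Derivation:
After 1 (rotate_left(6, 8, k=2)): [4, 3, 5, 0, 6, 1, 7, 8, 2]
After 2 (reverse(2, 4)): [4, 3, 6, 0, 5, 1, 7, 8, 2]
After 3 (rotate_left(3, 6, k=1)): [4, 3, 6, 5, 1, 7, 0, 8, 2]
After 4 (rotate_left(3, 7, k=2)): [4, 3, 6, 7, 0, 8, 5, 1, 2]
After 5 (reverse(7, 8)): [4, 3, 6, 7, 0, 8, 5, 2, 1]
After 6 (reverse(2, 4)): [4, 3, 0, 7, 6, 8, 5, 2, 1]
After 7 (swap(8, 3)): [4, 3, 0, 1, 6, 8, 5, 2, 7]
After 8 (reverse(0, 3)): [1, 0, 3, 4, 6, 8, 5, 2, 7]
After 9 (swap(7, 2)): [1, 0, 2, 4, 6, 8, 5, 3, 7]
After 10 (rotate_left(1, 6, k=4)): [1, 8, 5, 0, 2, 4, 6, 3, 7]
After 11 (swap(2, 1)): [1, 5, 8, 0, 2, 4, 6, 3, 7]
After 12 (rotate_left(2, 4, k=2)): [1, 5, 2, 8, 0, 4, 6, 3, 7]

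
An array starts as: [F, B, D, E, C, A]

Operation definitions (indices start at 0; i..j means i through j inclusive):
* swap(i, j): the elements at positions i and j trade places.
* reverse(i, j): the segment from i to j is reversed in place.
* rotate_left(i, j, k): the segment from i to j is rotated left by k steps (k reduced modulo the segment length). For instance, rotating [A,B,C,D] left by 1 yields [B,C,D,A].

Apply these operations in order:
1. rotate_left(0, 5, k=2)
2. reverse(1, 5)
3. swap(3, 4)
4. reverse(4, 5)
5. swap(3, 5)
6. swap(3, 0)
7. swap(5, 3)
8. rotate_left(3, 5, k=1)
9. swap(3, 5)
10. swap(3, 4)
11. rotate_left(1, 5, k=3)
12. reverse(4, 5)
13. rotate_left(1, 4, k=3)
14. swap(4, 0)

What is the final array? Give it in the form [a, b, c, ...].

After 1 (rotate_left(0, 5, k=2)): [D, E, C, A, F, B]
After 2 (reverse(1, 5)): [D, B, F, A, C, E]
After 3 (swap(3, 4)): [D, B, F, C, A, E]
After 4 (reverse(4, 5)): [D, B, F, C, E, A]
After 5 (swap(3, 5)): [D, B, F, A, E, C]
After 6 (swap(3, 0)): [A, B, F, D, E, C]
After 7 (swap(5, 3)): [A, B, F, C, E, D]
After 8 (rotate_left(3, 5, k=1)): [A, B, F, E, D, C]
After 9 (swap(3, 5)): [A, B, F, C, D, E]
After 10 (swap(3, 4)): [A, B, F, D, C, E]
After 11 (rotate_left(1, 5, k=3)): [A, C, E, B, F, D]
After 12 (reverse(4, 5)): [A, C, E, B, D, F]
After 13 (rotate_left(1, 4, k=3)): [A, D, C, E, B, F]
After 14 (swap(4, 0)): [B, D, C, E, A, F]

Answer: [B, D, C, E, A, F]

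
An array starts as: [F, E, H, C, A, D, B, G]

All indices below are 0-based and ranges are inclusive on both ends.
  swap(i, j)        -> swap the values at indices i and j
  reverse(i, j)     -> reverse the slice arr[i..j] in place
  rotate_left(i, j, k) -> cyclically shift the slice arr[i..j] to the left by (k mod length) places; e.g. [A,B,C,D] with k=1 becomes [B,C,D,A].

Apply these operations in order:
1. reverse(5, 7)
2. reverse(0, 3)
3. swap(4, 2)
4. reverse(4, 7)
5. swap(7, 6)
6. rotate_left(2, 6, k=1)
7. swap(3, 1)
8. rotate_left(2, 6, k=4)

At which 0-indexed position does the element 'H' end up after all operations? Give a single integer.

Answer: 4

Derivation:
After 1 (reverse(5, 7)): [F, E, H, C, A, G, B, D]
After 2 (reverse(0, 3)): [C, H, E, F, A, G, B, D]
After 3 (swap(4, 2)): [C, H, A, F, E, G, B, D]
After 4 (reverse(4, 7)): [C, H, A, F, D, B, G, E]
After 5 (swap(7, 6)): [C, H, A, F, D, B, E, G]
After 6 (rotate_left(2, 6, k=1)): [C, H, F, D, B, E, A, G]
After 7 (swap(3, 1)): [C, D, F, H, B, E, A, G]
After 8 (rotate_left(2, 6, k=4)): [C, D, A, F, H, B, E, G]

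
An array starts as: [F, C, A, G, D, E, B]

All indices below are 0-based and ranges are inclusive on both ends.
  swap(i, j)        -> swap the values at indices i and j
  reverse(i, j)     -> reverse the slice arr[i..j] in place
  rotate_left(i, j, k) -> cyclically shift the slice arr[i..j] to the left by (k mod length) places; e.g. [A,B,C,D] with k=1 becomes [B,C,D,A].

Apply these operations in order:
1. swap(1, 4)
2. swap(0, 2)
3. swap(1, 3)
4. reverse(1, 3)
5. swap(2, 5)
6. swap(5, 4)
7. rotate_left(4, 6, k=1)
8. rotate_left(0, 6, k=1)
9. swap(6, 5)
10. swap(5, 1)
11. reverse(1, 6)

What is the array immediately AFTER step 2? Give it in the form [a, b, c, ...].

After 1 (swap(1, 4)): [F, D, A, G, C, E, B]
After 2 (swap(0, 2)): [A, D, F, G, C, E, B]

Answer: [A, D, F, G, C, E, B]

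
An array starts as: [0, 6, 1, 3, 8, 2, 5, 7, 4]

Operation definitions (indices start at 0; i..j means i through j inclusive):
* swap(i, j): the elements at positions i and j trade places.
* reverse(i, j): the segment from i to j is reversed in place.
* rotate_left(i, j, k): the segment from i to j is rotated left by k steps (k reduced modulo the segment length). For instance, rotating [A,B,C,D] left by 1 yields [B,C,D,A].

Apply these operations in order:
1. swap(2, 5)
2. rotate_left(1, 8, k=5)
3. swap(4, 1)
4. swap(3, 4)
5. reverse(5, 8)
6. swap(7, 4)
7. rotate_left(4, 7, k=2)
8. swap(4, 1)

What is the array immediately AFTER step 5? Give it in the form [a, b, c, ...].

After 1 (swap(2, 5)): [0, 6, 2, 3, 8, 1, 5, 7, 4]
After 2 (rotate_left(1, 8, k=5)): [0, 5, 7, 4, 6, 2, 3, 8, 1]
After 3 (swap(4, 1)): [0, 6, 7, 4, 5, 2, 3, 8, 1]
After 4 (swap(3, 4)): [0, 6, 7, 5, 4, 2, 3, 8, 1]
After 5 (reverse(5, 8)): [0, 6, 7, 5, 4, 1, 8, 3, 2]

Answer: [0, 6, 7, 5, 4, 1, 8, 3, 2]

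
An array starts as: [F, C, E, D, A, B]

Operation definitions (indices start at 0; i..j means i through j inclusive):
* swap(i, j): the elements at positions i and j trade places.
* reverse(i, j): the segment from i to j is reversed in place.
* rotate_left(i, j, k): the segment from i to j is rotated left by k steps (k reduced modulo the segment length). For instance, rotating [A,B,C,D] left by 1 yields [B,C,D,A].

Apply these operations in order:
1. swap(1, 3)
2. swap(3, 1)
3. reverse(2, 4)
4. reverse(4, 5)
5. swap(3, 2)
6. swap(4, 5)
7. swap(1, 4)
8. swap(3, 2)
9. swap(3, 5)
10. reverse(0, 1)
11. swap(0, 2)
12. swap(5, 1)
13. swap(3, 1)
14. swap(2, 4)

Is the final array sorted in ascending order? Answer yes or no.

After 1 (swap(1, 3)): [F, D, E, C, A, B]
After 2 (swap(3, 1)): [F, C, E, D, A, B]
After 3 (reverse(2, 4)): [F, C, A, D, E, B]
After 4 (reverse(4, 5)): [F, C, A, D, B, E]
After 5 (swap(3, 2)): [F, C, D, A, B, E]
After 6 (swap(4, 5)): [F, C, D, A, E, B]
After 7 (swap(1, 4)): [F, E, D, A, C, B]
After 8 (swap(3, 2)): [F, E, A, D, C, B]
After 9 (swap(3, 5)): [F, E, A, B, C, D]
After 10 (reverse(0, 1)): [E, F, A, B, C, D]
After 11 (swap(0, 2)): [A, F, E, B, C, D]
After 12 (swap(5, 1)): [A, D, E, B, C, F]
After 13 (swap(3, 1)): [A, B, E, D, C, F]
After 14 (swap(2, 4)): [A, B, C, D, E, F]

Answer: yes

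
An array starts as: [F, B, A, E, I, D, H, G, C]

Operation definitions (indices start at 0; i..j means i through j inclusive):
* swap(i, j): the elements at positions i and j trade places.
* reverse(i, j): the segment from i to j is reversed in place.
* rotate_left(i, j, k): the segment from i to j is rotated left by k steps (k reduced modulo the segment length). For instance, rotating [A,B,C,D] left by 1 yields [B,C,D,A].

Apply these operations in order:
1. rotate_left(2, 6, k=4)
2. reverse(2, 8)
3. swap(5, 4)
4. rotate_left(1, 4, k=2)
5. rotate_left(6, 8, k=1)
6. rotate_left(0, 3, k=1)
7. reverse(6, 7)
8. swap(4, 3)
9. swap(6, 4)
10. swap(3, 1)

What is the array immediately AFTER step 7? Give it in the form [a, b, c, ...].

Answer: [G, I, B, F, C, D, H, A, E]

Derivation:
After 1 (rotate_left(2, 6, k=4)): [F, B, H, A, E, I, D, G, C]
After 2 (reverse(2, 8)): [F, B, C, G, D, I, E, A, H]
After 3 (swap(5, 4)): [F, B, C, G, I, D, E, A, H]
After 4 (rotate_left(1, 4, k=2)): [F, G, I, B, C, D, E, A, H]
After 5 (rotate_left(6, 8, k=1)): [F, G, I, B, C, D, A, H, E]
After 6 (rotate_left(0, 3, k=1)): [G, I, B, F, C, D, A, H, E]
After 7 (reverse(6, 7)): [G, I, B, F, C, D, H, A, E]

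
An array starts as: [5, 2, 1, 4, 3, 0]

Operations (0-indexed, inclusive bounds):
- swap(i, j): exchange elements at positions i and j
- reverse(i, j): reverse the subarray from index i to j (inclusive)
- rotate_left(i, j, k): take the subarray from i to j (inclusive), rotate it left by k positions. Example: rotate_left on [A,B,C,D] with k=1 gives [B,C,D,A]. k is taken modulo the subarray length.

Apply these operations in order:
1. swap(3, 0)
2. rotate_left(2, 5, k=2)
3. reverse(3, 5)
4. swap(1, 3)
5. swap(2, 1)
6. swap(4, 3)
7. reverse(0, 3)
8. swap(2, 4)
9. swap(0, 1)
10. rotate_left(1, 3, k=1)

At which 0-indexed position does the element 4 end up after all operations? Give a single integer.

Answer: 2

Derivation:
After 1 (swap(3, 0)): [4, 2, 1, 5, 3, 0]
After 2 (rotate_left(2, 5, k=2)): [4, 2, 3, 0, 1, 5]
After 3 (reverse(3, 5)): [4, 2, 3, 5, 1, 0]
After 4 (swap(1, 3)): [4, 5, 3, 2, 1, 0]
After 5 (swap(2, 1)): [4, 3, 5, 2, 1, 0]
After 6 (swap(4, 3)): [4, 3, 5, 1, 2, 0]
After 7 (reverse(0, 3)): [1, 5, 3, 4, 2, 0]
After 8 (swap(2, 4)): [1, 5, 2, 4, 3, 0]
After 9 (swap(0, 1)): [5, 1, 2, 4, 3, 0]
After 10 (rotate_left(1, 3, k=1)): [5, 2, 4, 1, 3, 0]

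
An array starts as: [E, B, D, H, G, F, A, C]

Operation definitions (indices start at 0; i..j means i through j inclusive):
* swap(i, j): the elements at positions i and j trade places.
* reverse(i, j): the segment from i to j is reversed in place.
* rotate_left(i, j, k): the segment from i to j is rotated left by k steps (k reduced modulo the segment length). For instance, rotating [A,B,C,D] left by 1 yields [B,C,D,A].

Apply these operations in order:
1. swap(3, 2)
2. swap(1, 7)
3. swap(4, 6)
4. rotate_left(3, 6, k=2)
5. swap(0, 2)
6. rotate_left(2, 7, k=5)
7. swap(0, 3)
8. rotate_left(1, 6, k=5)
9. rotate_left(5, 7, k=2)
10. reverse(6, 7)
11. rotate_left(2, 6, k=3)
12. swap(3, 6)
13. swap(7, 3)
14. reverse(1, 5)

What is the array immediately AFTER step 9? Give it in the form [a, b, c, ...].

After 1 (swap(3, 2)): [E, B, H, D, G, F, A, C]
After 2 (swap(1, 7)): [E, C, H, D, G, F, A, B]
After 3 (swap(4, 6)): [E, C, H, D, A, F, G, B]
After 4 (rotate_left(3, 6, k=2)): [E, C, H, F, G, D, A, B]
After 5 (swap(0, 2)): [H, C, E, F, G, D, A, B]
After 6 (rotate_left(2, 7, k=5)): [H, C, B, E, F, G, D, A]
After 7 (swap(0, 3)): [E, C, B, H, F, G, D, A]
After 8 (rotate_left(1, 6, k=5)): [E, D, C, B, H, F, G, A]
After 9 (rotate_left(5, 7, k=2)): [E, D, C, B, H, A, F, G]

Answer: [E, D, C, B, H, A, F, G]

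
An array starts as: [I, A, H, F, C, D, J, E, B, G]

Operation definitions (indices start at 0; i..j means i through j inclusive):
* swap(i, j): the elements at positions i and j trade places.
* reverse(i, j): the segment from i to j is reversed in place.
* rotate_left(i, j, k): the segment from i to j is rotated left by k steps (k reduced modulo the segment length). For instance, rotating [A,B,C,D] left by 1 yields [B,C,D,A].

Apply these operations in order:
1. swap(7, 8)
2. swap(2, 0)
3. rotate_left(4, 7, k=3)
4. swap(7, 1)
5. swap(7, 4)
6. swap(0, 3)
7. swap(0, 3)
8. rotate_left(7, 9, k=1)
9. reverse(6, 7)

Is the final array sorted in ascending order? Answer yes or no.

After 1 (swap(7, 8)): [I, A, H, F, C, D, J, B, E, G]
After 2 (swap(2, 0)): [H, A, I, F, C, D, J, B, E, G]
After 3 (rotate_left(4, 7, k=3)): [H, A, I, F, B, C, D, J, E, G]
After 4 (swap(7, 1)): [H, J, I, F, B, C, D, A, E, G]
After 5 (swap(7, 4)): [H, J, I, F, A, C, D, B, E, G]
After 6 (swap(0, 3)): [F, J, I, H, A, C, D, B, E, G]
After 7 (swap(0, 3)): [H, J, I, F, A, C, D, B, E, G]
After 8 (rotate_left(7, 9, k=1)): [H, J, I, F, A, C, D, E, G, B]
After 9 (reverse(6, 7)): [H, J, I, F, A, C, E, D, G, B]

Answer: no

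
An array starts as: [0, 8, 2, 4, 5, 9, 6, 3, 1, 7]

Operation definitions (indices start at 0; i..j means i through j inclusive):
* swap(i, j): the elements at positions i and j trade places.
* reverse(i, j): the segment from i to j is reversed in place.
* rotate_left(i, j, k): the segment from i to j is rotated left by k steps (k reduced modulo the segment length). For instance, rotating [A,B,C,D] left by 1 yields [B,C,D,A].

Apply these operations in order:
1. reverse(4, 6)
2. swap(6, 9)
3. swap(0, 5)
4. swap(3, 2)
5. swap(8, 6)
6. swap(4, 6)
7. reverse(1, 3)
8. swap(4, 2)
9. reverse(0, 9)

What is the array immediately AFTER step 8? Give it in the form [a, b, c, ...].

Answer: [9, 2, 1, 8, 4, 0, 6, 3, 7, 5]

Derivation:
After 1 (reverse(4, 6)): [0, 8, 2, 4, 6, 9, 5, 3, 1, 7]
After 2 (swap(6, 9)): [0, 8, 2, 4, 6, 9, 7, 3, 1, 5]
After 3 (swap(0, 5)): [9, 8, 2, 4, 6, 0, 7, 3, 1, 5]
After 4 (swap(3, 2)): [9, 8, 4, 2, 6, 0, 7, 3, 1, 5]
After 5 (swap(8, 6)): [9, 8, 4, 2, 6, 0, 1, 3, 7, 5]
After 6 (swap(4, 6)): [9, 8, 4, 2, 1, 0, 6, 3, 7, 5]
After 7 (reverse(1, 3)): [9, 2, 4, 8, 1, 0, 6, 3, 7, 5]
After 8 (swap(4, 2)): [9, 2, 1, 8, 4, 0, 6, 3, 7, 5]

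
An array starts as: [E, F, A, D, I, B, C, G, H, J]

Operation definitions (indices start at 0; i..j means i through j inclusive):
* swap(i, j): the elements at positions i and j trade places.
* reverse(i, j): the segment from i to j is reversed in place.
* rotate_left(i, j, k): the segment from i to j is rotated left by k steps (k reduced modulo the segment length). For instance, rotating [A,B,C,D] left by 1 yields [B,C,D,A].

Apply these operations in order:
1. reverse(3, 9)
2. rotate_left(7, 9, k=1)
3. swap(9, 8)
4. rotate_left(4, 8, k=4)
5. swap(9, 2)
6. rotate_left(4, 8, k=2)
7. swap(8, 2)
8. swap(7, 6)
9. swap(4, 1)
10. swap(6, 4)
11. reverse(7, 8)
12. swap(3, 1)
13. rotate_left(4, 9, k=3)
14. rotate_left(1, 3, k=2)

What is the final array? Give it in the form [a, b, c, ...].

Answer: [E, G, J, H, D, I, A, B, C, F]

Derivation:
After 1 (reverse(3, 9)): [E, F, A, J, H, G, C, B, I, D]
After 2 (rotate_left(7, 9, k=1)): [E, F, A, J, H, G, C, I, D, B]
After 3 (swap(9, 8)): [E, F, A, J, H, G, C, I, B, D]
After 4 (rotate_left(4, 8, k=4)): [E, F, A, J, B, H, G, C, I, D]
After 5 (swap(9, 2)): [E, F, D, J, B, H, G, C, I, A]
After 6 (rotate_left(4, 8, k=2)): [E, F, D, J, G, C, I, B, H, A]
After 7 (swap(8, 2)): [E, F, H, J, G, C, I, B, D, A]
After 8 (swap(7, 6)): [E, F, H, J, G, C, B, I, D, A]
After 9 (swap(4, 1)): [E, G, H, J, F, C, B, I, D, A]
After 10 (swap(6, 4)): [E, G, H, J, B, C, F, I, D, A]
After 11 (reverse(7, 8)): [E, G, H, J, B, C, F, D, I, A]
After 12 (swap(3, 1)): [E, J, H, G, B, C, F, D, I, A]
After 13 (rotate_left(4, 9, k=3)): [E, J, H, G, D, I, A, B, C, F]
After 14 (rotate_left(1, 3, k=2)): [E, G, J, H, D, I, A, B, C, F]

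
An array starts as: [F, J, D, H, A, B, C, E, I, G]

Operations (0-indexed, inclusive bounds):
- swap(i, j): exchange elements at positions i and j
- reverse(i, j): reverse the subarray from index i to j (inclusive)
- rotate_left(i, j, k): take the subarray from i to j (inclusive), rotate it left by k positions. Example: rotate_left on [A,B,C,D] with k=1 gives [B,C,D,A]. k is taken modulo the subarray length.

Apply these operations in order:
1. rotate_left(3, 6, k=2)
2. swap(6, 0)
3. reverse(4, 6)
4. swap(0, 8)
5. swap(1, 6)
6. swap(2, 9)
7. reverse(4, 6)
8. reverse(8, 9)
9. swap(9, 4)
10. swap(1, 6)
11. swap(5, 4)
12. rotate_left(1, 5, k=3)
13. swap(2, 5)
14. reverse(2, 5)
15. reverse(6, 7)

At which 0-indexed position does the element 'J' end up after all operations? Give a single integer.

After 1 (rotate_left(3, 6, k=2)): [F, J, D, B, C, H, A, E, I, G]
After 2 (swap(6, 0)): [A, J, D, B, C, H, F, E, I, G]
After 3 (reverse(4, 6)): [A, J, D, B, F, H, C, E, I, G]
After 4 (swap(0, 8)): [I, J, D, B, F, H, C, E, A, G]
After 5 (swap(1, 6)): [I, C, D, B, F, H, J, E, A, G]
After 6 (swap(2, 9)): [I, C, G, B, F, H, J, E, A, D]
After 7 (reverse(4, 6)): [I, C, G, B, J, H, F, E, A, D]
After 8 (reverse(8, 9)): [I, C, G, B, J, H, F, E, D, A]
After 9 (swap(9, 4)): [I, C, G, B, A, H, F, E, D, J]
After 10 (swap(1, 6)): [I, F, G, B, A, H, C, E, D, J]
After 11 (swap(5, 4)): [I, F, G, B, H, A, C, E, D, J]
After 12 (rotate_left(1, 5, k=3)): [I, H, A, F, G, B, C, E, D, J]
After 13 (swap(2, 5)): [I, H, B, F, G, A, C, E, D, J]
After 14 (reverse(2, 5)): [I, H, A, G, F, B, C, E, D, J]
After 15 (reverse(6, 7)): [I, H, A, G, F, B, E, C, D, J]

Answer: 9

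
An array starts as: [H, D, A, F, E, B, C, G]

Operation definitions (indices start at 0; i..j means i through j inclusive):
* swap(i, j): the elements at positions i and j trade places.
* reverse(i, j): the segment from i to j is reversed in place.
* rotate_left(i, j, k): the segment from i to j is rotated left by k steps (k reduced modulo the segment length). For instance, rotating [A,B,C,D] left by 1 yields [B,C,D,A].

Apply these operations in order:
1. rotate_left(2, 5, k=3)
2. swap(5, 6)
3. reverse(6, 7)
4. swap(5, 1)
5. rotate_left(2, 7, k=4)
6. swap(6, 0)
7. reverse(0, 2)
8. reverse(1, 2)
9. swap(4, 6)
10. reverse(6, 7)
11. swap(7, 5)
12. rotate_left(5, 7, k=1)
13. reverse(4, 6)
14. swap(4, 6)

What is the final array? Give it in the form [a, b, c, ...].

Answer: [G, F, C, E, H, D, A, B]

Derivation:
After 1 (rotate_left(2, 5, k=3)): [H, D, B, A, F, E, C, G]
After 2 (swap(5, 6)): [H, D, B, A, F, C, E, G]
After 3 (reverse(6, 7)): [H, D, B, A, F, C, G, E]
After 4 (swap(5, 1)): [H, C, B, A, F, D, G, E]
After 5 (rotate_left(2, 7, k=4)): [H, C, G, E, B, A, F, D]
After 6 (swap(6, 0)): [F, C, G, E, B, A, H, D]
After 7 (reverse(0, 2)): [G, C, F, E, B, A, H, D]
After 8 (reverse(1, 2)): [G, F, C, E, B, A, H, D]
After 9 (swap(4, 6)): [G, F, C, E, H, A, B, D]
After 10 (reverse(6, 7)): [G, F, C, E, H, A, D, B]
After 11 (swap(7, 5)): [G, F, C, E, H, B, D, A]
After 12 (rotate_left(5, 7, k=1)): [G, F, C, E, H, D, A, B]
After 13 (reverse(4, 6)): [G, F, C, E, A, D, H, B]
After 14 (swap(4, 6)): [G, F, C, E, H, D, A, B]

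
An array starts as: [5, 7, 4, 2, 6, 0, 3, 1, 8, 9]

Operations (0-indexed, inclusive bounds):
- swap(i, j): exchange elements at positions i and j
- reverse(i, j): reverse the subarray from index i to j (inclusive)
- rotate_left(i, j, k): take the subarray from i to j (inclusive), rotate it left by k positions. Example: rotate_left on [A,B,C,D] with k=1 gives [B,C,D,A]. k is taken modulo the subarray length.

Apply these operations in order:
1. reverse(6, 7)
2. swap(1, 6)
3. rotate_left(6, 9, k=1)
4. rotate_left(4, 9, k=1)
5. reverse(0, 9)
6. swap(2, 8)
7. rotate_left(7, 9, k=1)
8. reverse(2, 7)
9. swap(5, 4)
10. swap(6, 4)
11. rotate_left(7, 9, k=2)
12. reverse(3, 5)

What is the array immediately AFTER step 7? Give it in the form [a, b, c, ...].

After 1 (reverse(6, 7)): [5, 7, 4, 2, 6, 0, 1, 3, 8, 9]
After 2 (swap(1, 6)): [5, 1, 4, 2, 6, 0, 7, 3, 8, 9]
After 3 (rotate_left(6, 9, k=1)): [5, 1, 4, 2, 6, 0, 3, 8, 9, 7]
After 4 (rotate_left(4, 9, k=1)): [5, 1, 4, 2, 0, 3, 8, 9, 7, 6]
After 5 (reverse(0, 9)): [6, 7, 9, 8, 3, 0, 2, 4, 1, 5]
After 6 (swap(2, 8)): [6, 7, 1, 8, 3, 0, 2, 4, 9, 5]
After 7 (rotate_left(7, 9, k=1)): [6, 7, 1, 8, 3, 0, 2, 9, 5, 4]

Answer: [6, 7, 1, 8, 3, 0, 2, 9, 5, 4]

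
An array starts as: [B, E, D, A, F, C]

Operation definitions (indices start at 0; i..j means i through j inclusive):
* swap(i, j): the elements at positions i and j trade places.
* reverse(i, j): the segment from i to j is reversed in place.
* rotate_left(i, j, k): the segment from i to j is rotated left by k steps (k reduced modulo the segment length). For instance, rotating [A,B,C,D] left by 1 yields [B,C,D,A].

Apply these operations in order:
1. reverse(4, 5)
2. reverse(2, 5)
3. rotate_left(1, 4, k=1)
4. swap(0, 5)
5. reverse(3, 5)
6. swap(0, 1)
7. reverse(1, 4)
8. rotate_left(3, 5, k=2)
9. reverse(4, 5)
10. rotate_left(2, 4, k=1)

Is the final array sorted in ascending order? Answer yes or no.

Answer: no

Derivation:
After 1 (reverse(4, 5)): [B, E, D, A, C, F]
After 2 (reverse(2, 5)): [B, E, F, C, A, D]
After 3 (rotate_left(1, 4, k=1)): [B, F, C, A, E, D]
After 4 (swap(0, 5)): [D, F, C, A, E, B]
After 5 (reverse(3, 5)): [D, F, C, B, E, A]
After 6 (swap(0, 1)): [F, D, C, B, E, A]
After 7 (reverse(1, 4)): [F, E, B, C, D, A]
After 8 (rotate_left(3, 5, k=2)): [F, E, B, A, C, D]
After 9 (reverse(4, 5)): [F, E, B, A, D, C]
After 10 (rotate_left(2, 4, k=1)): [F, E, A, D, B, C]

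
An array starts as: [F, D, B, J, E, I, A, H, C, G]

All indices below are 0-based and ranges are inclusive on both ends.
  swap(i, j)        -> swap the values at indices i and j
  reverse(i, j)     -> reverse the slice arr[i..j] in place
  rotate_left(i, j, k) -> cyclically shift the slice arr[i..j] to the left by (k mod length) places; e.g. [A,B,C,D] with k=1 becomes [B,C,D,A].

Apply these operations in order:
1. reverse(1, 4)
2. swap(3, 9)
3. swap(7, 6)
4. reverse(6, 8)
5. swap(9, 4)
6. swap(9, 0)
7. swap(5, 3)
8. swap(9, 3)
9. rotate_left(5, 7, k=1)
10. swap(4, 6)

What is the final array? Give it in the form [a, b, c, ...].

After 1 (reverse(1, 4)): [F, E, J, B, D, I, A, H, C, G]
After 2 (swap(3, 9)): [F, E, J, G, D, I, A, H, C, B]
After 3 (swap(7, 6)): [F, E, J, G, D, I, H, A, C, B]
After 4 (reverse(6, 8)): [F, E, J, G, D, I, C, A, H, B]
After 5 (swap(9, 4)): [F, E, J, G, B, I, C, A, H, D]
After 6 (swap(9, 0)): [D, E, J, G, B, I, C, A, H, F]
After 7 (swap(5, 3)): [D, E, J, I, B, G, C, A, H, F]
After 8 (swap(9, 3)): [D, E, J, F, B, G, C, A, H, I]
After 9 (rotate_left(5, 7, k=1)): [D, E, J, F, B, C, A, G, H, I]
After 10 (swap(4, 6)): [D, E, J, F, A, C, B, G, H, I]

Answer: [D, E, J, F, A, C, B, G, H, I]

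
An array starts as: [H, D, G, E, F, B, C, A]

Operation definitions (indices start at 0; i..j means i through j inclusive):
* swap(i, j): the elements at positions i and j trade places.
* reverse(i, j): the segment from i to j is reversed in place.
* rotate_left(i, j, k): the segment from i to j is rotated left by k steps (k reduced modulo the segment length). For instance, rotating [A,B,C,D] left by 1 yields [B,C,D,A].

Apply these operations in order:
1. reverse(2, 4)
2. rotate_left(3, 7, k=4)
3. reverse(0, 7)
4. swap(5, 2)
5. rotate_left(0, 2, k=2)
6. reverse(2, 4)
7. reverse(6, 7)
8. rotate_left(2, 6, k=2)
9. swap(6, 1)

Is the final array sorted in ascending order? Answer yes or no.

Answer: no

Derivation:
After 1 (reverse(2, 4)): [H, D, F, E, G, B, C, A]
After 2 (rotate_left(3, 7, k=4)): [H, D, F, A, E, G, B, C]
After 3 (reverse(0, 7)): [C, B, G, E, A, F, D, H]
After 4 (swap(5, 2)): [C, B, F, E, A, G, D, H]
After 5 (rotate_left(0, 2, k=2)): [F, C, B, E, A, G, D, H]
After 6 (reverse(2, 4)): [F, C, A, E, B, G, D, H]
After 7 (reverse(6, 7)): [F, C, A, E, B, G, H, D]
After 8 (rotate_left(2, 6, k=2)): [F, C, B, G, H, A, E, D]
After 9 (swap(6, 1)): [F, E, B, G, H, A, C, D]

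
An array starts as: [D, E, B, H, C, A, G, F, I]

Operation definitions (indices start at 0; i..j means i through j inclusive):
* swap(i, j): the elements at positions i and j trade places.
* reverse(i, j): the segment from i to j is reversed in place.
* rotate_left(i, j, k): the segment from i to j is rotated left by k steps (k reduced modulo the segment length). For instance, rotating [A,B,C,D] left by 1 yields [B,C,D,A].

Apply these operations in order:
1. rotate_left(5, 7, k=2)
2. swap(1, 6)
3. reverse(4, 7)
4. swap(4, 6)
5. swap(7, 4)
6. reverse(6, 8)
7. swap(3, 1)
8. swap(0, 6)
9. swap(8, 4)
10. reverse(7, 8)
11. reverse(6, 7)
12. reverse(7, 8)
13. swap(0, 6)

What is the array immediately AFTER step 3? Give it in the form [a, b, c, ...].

Answer: [D, A, B, H, G, E, F, C, I]

Derivation:
After 1 (rotate_left(5, 7, k=2)): [D, E, B, H, C, F, A, G, I]
After 2 (swap(1, 6)): [D, A, B, H, C, F, E, G, I]
After 3 (reverse(4, 7)): [D, A, B, H, G, E, F, C, I]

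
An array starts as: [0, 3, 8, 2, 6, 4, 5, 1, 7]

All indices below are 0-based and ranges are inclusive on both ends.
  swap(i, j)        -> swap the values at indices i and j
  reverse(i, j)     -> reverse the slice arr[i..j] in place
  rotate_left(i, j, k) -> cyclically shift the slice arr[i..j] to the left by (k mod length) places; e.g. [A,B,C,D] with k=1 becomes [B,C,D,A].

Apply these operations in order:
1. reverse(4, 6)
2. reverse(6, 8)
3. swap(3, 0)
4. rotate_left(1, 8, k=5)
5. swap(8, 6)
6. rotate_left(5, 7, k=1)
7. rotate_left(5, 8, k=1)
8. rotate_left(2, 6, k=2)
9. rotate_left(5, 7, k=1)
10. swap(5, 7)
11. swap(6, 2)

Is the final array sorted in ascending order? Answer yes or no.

Answer: no

Derivation:
After 1 (reverse(4, 6)): [0, 3, 8, 2, 5, 4, 6, 1, 7]
After 2 (reverse(6, 8)): [0, 3, 8, 2, 5, 4, 7, 1, 6]
After 3 (swap(3, 0)): [2, 3, 8, 0, 5, 4, 7, 1, 6]
After 4 (rotate_left(1, 8, k=5)): [2, 7, 1, 6, 3, 8, 0, 5, 4]
After 5 (swap(8, 6)): [2, 7, 1, 6, 3, 8, 4, 5, 0]
After 6 (rotate_left(5, 7, k=1)): [2, 7, 1, 6, 3, 4, 5, 8, 0]
After 7 (rotate_left(5, 8, k=1)): [2, 7, 1, 6, 3, 5, 8, 0, 4]
After 8 (rotate_left(2, 6, k=2)): [2, 7, 3, 5, 8, 1, 6, 0, 4]
After 9 (rotate_left(5, 7, k=1)): [2, 7, 3, 5, 8, 6, 0, 1, 4]
After 10 (swap(5, 7)): [2, 7, 3, 5, 8, 1, 0, 6, 4]
After 11 (swap(6, 2)): [2, 7, 0, 5, 8, 1, 3, 6, 4]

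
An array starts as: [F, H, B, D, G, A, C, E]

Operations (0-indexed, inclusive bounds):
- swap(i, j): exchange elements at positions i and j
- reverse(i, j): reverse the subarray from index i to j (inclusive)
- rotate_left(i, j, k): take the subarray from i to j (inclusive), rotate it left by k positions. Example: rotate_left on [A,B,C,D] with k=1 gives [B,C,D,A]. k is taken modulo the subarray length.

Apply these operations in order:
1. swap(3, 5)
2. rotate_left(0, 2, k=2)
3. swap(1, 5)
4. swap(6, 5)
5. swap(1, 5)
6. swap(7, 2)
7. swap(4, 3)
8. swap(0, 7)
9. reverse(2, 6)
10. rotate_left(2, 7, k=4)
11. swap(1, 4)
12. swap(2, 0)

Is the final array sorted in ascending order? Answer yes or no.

Answer: no

Derivation:
After 1 (swap(3, 5)): [F, H, B, A, G, D, C, E]
After 2 (rotate_left(0, 2, k=2)): [B, F, H, A, G, D, C, E]
After 3 (swap(1, 5)): [B, D, H, A, G, F, C, E]
After 4 (swap(6, 5)): [B, D, H, A, G, C, F, E]
After 5 (swap(1, 5)): [B, C, H, A, G, D, F, E]
After 6 (swap(7, 2)): [B, C, E, A, G, D, F, H]
After 7 (swap(4, 3)): [B, C, E, G, A, D, F, H]
After 8 (swap(0, 7)): [H, C, E, G, A, D, F, B]
After 9 (reverse(2, 6)): [H, C, F, D, A, G, E, B]
After 10 (rotate_left(2, 7, k=4)): [H, C, E, B, F, D, A, G]
After 11 (swap(1, 4)): [H, F, E, B, C, D, A, G]
After 12 (swap(2, 0)): [E, F, H, B, C, D, A, G]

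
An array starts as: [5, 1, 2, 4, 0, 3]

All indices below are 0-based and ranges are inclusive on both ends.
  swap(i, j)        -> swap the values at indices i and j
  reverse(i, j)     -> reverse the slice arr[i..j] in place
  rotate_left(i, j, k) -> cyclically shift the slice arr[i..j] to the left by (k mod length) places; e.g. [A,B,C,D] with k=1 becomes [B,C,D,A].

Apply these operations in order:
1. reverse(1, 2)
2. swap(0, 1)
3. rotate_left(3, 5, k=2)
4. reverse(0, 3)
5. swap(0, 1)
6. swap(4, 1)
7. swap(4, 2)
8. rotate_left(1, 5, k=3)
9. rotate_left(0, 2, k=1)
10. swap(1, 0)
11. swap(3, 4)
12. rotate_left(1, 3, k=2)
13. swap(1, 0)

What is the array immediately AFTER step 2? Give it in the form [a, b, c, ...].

After 1 (reverse(1, 2)): [5, 2, 1, 4, 0, 3]
After 2 (swap(0, 1)): [2, 5, 1, 4, 0, 3]

Answer: [2, 5, 1, 4, 0, 3]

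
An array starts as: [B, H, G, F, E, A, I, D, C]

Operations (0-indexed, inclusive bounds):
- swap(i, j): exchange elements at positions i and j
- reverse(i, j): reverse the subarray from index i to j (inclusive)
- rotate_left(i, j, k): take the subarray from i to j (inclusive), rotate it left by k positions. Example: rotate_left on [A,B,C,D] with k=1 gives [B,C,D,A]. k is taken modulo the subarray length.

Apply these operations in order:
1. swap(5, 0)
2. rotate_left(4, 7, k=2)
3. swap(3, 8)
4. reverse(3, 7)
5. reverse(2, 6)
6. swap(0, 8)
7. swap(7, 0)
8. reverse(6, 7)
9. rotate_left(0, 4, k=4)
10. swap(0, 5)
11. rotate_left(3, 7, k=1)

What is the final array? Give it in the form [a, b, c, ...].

Answer: [B, C, H, D, E, F, G, I, A]

Derivation:
After 1 (swap(5, 0)): [A, H, G, F, E, B, I, D, C]
After 2 (rotate_left(4, 7, k=2)): [A, H, G, F, I, D, E, B, C]
After 3 (swap(3, 8)): [A, H, G, C, I, D, E, B, F]
After 4 (reverse(3, 7)): [A, H, G, B, E, D, I, C, F]
After 5 (reverse(2, 6)): [A, H, I, D, E, B, G, C, F]
After 6 (swap(0, 8)): [F, H, I, D, E, B, G, C, A]
After 7 (swap(7, 0)): [C, H, I, D, E, B, G, F, A]
After 8 (reverse(6, 7)): [C, H, I, D, E, B, F, G, A]
After 9 (rotate_left(0, 4, k=4)): [E, C, H, I, D, B, F, G, A]
After 10 (swap(0, 5)): [B, C, H, I, D, E, F, G, A]
After 11 (rotate_left(3, 7, k=1)): [B, C, H, D, E, F, G, I, A]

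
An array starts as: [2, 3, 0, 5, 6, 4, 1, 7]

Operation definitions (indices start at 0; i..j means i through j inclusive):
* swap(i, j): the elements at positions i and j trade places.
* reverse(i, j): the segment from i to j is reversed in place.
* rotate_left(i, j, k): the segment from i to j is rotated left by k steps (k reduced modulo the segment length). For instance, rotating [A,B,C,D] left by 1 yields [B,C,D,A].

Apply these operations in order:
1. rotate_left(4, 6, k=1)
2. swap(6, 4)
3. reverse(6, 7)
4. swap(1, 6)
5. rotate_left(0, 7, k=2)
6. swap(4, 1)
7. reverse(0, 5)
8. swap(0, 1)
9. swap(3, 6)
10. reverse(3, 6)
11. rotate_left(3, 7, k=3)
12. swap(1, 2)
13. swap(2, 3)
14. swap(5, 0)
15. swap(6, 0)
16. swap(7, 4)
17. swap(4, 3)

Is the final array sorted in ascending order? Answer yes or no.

After 1 (rotate_left(4, 6, k=1)): [2, 3, 0, 5, 4, 1, 6, 7]
After 2 (swap(6, 4)): [2, 3, 0, 5, 6, 1, 4, 7]
After 3 (reverse(6, 7)): [2, 3, 0, 5, 6, 1, 7, 4]
After 4 (swap(1, 6)): [2, 7, 0, 5, 6, 1, 3, 4]
After 5 (rotate_left(0, 7, k=2)): [0, 5, 6, 1, 3, 4, 2, 7]
After 6 (swap(4, 1)): [0, 3, 6, 1, 5, 4, 2, 7]
After 7 (reverse(0, 5)): [4, 5, 1, 6, 3, 0, 2, 7]
After 8 (swap(0, 1)): [5, 4, 1, 6, 3, 0, 2, 7]
After 9 (swap(3, 6)): [5, 4, 1, 2, 3, 0, 6, 7]
After 10 (reverse(3, 6)): [5, 4, 1, 6, 0, 3, 2, 7]
After 11 (rotate_left(3, 7, k=3)): [5, 4, 1, 2, 7, 6, 0, 3]
After 12 (swap(1, 2)): [5, 1, 4, 2, 7, 6, 0, 3]
After 13 (swap(2, 3)): [5, 1, 2, 4, 7, 6, 0, 3]
After 14 (swap(5, 0)): [6, 1, 2, 4, 7, 5, 0, 3]
After 15 (swap(6, 0)): [0, 1, 2, 4, 7, 5, 6, 3]
After 16 (swap(7, 4)): [0, 1, 2, 4, 3, 5, 6, 7]
After 17 (swap(4, 3)): [0, 1, 2, 3, 4, 5, 6, 7]

Answer: yes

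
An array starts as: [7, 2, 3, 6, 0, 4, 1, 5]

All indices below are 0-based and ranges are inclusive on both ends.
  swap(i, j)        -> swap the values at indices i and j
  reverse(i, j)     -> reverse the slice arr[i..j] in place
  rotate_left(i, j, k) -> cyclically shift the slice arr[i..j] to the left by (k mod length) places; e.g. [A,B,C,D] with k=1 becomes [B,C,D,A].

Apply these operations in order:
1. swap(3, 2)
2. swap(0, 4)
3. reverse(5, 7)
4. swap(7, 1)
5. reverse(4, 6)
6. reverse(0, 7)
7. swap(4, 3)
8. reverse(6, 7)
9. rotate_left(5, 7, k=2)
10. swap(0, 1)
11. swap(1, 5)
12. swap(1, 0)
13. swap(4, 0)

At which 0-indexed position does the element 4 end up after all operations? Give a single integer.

Answer: 4

Derivation:
After 1 (swap(3, 2)): [7, 2, 6, 3, 0, 4, 1, 5]
After 2 (swap(0, 4)): [0, 2, 6, 3, 7, 4, 1, 5]
After 3 (reverse(5, 7)): [0, 2, 6, 3, 7, 5, 1, 4]
After 4 (swap(7, 1)): [0, 4, 6, 3, 7, 5, 1, 2]
After 5 (reverse(4, 6)): [0, 4, 6, 3, 1, 5, 7, 2]
After 6 (reverse(0, 7)): [2, 7, 5, 1, 3, 6, 4, 0]
After 7 (swap(4, 3)): [2, 7, 5, 3, 1, 6, 4, 0]
After 8 (reverse(6, 7)): [2, 7, 5, 3, 1, 6, 0, 4]
After 9 (rotate_left(5, 7, k=2)): [2, 7, 5, 3, 1, 4, 6, 0]
After 10 (swap(0, 1)): [7, 2, 5, 3, 1, 4, 6, 0]
After 11 (swap(1, 5)): [7, 4, 5, 3, 1, 2, 6, 0]
After 12 (swap(1, 0)): [4, 7, 5, 3, 1, 2, 6, 0]
After 13 (swap(4, 0)): [1, 7, 5, 3, 4, 2, 6, 0]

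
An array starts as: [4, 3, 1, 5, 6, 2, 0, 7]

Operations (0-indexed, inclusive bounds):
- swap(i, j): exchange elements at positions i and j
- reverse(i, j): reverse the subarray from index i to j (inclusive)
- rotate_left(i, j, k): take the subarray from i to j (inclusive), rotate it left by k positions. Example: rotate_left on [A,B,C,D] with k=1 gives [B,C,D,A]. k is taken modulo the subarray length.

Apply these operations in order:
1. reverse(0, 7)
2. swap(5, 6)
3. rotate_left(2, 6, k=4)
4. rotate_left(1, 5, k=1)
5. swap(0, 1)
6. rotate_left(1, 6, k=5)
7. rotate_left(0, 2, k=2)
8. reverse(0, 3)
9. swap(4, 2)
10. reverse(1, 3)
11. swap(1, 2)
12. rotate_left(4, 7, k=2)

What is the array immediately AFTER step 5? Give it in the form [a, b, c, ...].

After 1 (reverse(0, 7)): [7, 0, 2, 6, 5, 1, 3, 4]
After 2 (swap(5, 6)): [7, 0, 2, 6, 5, 3, 1, 4]
After 3 (rotate_left(2, 6, k=4)): [7, 0, 1, 2, 6, 5, 3, 4]
After 4 (rotate_left(1, 5, k=1)): [7, 1, 2, 6, 5, 0, 3, 4]
After 5 (swap(0, 1)): [1, 7, 2, 6, 5, 0, 3, 4]

Answer: [1, 7, 2, 6, 5, 0, 3, 4]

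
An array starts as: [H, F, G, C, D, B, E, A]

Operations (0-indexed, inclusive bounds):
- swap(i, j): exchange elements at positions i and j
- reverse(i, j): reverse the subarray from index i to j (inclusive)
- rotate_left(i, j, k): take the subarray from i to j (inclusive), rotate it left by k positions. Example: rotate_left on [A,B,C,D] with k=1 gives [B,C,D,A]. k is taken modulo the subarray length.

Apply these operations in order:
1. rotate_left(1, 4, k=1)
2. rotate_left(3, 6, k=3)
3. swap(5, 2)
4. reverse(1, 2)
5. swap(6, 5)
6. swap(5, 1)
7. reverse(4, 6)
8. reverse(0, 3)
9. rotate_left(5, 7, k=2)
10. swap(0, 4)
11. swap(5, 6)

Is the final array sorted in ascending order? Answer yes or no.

Answer: no

Derivation:
After 1 (rotate_left(1, 4, k=1)): [H, G, C, D, F, B, E, A]
After 2 (rotate_left(3, 6, k=3)): [H, G, C, E, D, F, B, A]
After 3 (swap(5, 2)): [H, G, F, E, D, C, B, A]
After 4 (reverse(1, 2)): [H, F, G, E, D, C, B, A]
After 5 (swap(6, 5)): [H, F, G, E, D, B, C, A]
After 6 (swap(5, 1)): [H, B, G, E, D, F, C, A]
After 7 (reverse(4, 6)): [H, B, G, E, C, F, D, A]
After 8 (reverse(0, 3)): [E, G, B, H, C, F, D, A]
After 9 (rotate_left(5, 7, k=2)): [E, G, B, H, C, A, F, D]
After 10 (swap(0, 4)): [C, G, B, H, E, A, F, D]
After 11 (swap(5, 6)): [C, G, B, H, E, F, A, D]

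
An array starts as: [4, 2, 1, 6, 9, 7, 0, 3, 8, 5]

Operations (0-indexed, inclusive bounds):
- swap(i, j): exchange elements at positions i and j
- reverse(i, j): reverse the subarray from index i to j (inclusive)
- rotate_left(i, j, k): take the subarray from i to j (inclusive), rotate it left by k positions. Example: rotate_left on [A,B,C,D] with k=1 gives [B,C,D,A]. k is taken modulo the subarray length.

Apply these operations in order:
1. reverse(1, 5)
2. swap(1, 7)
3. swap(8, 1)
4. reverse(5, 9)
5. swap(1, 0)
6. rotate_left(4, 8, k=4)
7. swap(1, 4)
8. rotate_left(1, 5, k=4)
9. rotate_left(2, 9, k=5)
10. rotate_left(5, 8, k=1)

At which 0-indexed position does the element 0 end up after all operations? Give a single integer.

Answer: 8

Derivation:
After 1 (reverse(1, 5)): [4, 7, 9, 6, 1, 2, 0, 3, 8, 5]
After 2 (swap(1, 7)): [4, 3, 9, 6, 1, 2, 0, 7, 8, 5]
After 3 (swap(8, 1)): [4, 8, 9, 6, 1, 2, 0, 7, 3, 5]
After 4 (reverse(5, 9)): [4, 8, 9, 6, 1, 5, 3, 7, 0, 2]
After 5 (swap(1, 0)): [8, 4, 9, 6, 1, 5, 3, 7, 0, 2]
After 6 (rotate_left(4, 8, k=4)): [8, 4, 9, 6, 0, 1, 5, 3, 7, 2]
After 7 (swap(1, 4)): [8, 0, 9, 6, 4, 1, 5, 3, 7, 2]
After 8 (rotate_left(1, 5, k=4)): [8, 1, 0, 9, 6, 4, 5, 3, 7, 2]
After 9 (rotate_left(2, 9, k=5)): [8, 1, 3, 7, 2, 0, 9, 6, 4, 5]
After 10 (rotate_left(5, 8, k=1)): [8, 1, 3, 7, 2, 9, 6, 4, 0, 5]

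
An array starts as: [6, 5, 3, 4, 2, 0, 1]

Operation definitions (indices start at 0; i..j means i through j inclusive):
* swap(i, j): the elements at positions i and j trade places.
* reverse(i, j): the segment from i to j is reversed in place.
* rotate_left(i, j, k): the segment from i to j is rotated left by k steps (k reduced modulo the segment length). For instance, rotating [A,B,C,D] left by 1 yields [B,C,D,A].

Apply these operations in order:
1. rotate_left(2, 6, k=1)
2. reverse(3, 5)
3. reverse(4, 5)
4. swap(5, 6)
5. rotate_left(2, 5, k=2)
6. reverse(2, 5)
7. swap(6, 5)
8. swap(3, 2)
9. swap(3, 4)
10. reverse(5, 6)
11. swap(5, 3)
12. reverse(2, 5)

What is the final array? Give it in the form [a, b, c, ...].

Answer: [6, 5, 3, 1, 2, 4, 0]

Derivation:
After 1 (rotate_left(2, 6, k=1)): [6, 5, 4, 2, 0, 1, 3]
After 2 (reverse(3, 5)): [6, 5, 4, 1, 0, 2, 3]
After 3 (reverse(4, 5)): [6, 5, 4, 1, 2, 0, 3]
After 4 (swap(5, 6)): [6, 5, 4, 1, 2, 3, 0]
After 5 (rotate_left(2, 5, k=2)): [6, 5, 2, 3, 4, 1, 0]
After 6 (reverse(2, 5)): [6, 5, 1, 4, 3, 2, 0]
After 7 (swap(6, 5)): [6, 5, 1, 4, 3, 0, 2]
After 8 (swap(3, 2)): [6, 5, 4, 1, 3, 0, 2]
After 9 (swap(3, 4)): [6, 5, 4, 3, 1, 0, 2]
After 10 (reverse(5, 6)): [6, 5, 4, 3, 1, 2, 0]
After 11 (swap(5, 3)): [6, 5, 4, 2, 1, 3, 0]
After 12 (reverse(2, 5)): [6, 5, 3, 1, 2, 4, 0]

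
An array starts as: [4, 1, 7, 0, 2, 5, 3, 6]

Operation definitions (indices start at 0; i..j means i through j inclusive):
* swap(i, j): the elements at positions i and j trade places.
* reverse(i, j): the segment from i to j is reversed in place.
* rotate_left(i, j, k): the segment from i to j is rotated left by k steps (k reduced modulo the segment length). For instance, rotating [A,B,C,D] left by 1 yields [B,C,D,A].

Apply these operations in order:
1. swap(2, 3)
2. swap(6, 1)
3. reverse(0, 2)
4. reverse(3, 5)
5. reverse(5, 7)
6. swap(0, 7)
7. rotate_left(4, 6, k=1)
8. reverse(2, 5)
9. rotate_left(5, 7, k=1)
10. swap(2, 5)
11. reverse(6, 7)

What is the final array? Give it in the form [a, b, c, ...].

Answer: [7, 3, 2, 6, 5, 1, 4, 0]

Derivation:
After 1 (swap(2, 3)): [4, 1, 0, 7, 2, 5, 3, 6]
After 2 (swap(6, 1)): [4, 3, 0, 7, 2, 5, 1, 6]
After 3 (reverse(0, 2)): [0, 3, 4, 7, 2, 5, 1, 6]
After 4 (reverse(3, 5)): [0, 3, 4, 5, 2, 7, 1, 6]
After 5 (reverse(5, 7)): [0, 3, 4, 5, 2, 6, 1, 7]
After 6 (swap(0, 7)): [7, 3, 4, 5, 2, 6, 1, 0]
After 7 (rotate_left(4, 6, k=1)): [7, 3, 4, 5, 6, 1, 2, 0]
After 8 (reverse(2, 5)): [7, 3, 1, 6, 5, 4, 2, 0]
After 9 (rotate_left(5, 7, k=1)): [7, 3, 1, 6, 5, 2, 0, 4]
After 10 (swap(2, 5)): [7, 3, 2, 6, 5, 1, 0, 4]
After 11 (reverse(6, 7)): [7, 3, 2, 6, 5, 1, 4, 0]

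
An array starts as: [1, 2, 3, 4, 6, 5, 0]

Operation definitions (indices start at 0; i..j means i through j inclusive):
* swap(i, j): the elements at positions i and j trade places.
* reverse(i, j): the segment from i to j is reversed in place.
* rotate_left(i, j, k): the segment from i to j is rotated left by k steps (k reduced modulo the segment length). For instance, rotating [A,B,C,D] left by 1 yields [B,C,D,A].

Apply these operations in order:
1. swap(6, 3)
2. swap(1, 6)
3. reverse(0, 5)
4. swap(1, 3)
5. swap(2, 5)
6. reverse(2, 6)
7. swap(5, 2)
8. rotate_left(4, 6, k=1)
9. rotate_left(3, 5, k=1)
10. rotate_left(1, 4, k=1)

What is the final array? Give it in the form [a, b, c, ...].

After 1 (swap(6, 3)): [1, 2, 3, 0, 6, 5, 4]
After 2 (swap(1, 6)): [1, 4, 3, 0, 6, 5, 2]
After 3 (reverse(0, 5)): [5, 6, 0, 3, 4, 1, 2]
After 4 (swap(1, 3)): [5, 3, 0, 6, 4, 1, 2]
After 5 (swap(2, 5)): [5, 3, 1, 6, 4, 0, 2]
After 6 (reverse(2, 6)): [5, 3, 2, 0, 4, 6, 1]
After 7 (swap(5, 2)): [5, 3, 6, 0, 4, 2, 1]
After 8 (rotate_left(4, 6, k=1)): [5, 3, 6, 0, 2, 1, 4]
After 9 (rotate_left(3, 5, k=1)): [5, 3, 6, 2, 1, 0, 4]
After 10 (rotate_left(1, 4, k=1)): [5, 6, 2, 1, 3, 0, 4]

Answer: [5, 6, 2, 1, 3, 0, 4]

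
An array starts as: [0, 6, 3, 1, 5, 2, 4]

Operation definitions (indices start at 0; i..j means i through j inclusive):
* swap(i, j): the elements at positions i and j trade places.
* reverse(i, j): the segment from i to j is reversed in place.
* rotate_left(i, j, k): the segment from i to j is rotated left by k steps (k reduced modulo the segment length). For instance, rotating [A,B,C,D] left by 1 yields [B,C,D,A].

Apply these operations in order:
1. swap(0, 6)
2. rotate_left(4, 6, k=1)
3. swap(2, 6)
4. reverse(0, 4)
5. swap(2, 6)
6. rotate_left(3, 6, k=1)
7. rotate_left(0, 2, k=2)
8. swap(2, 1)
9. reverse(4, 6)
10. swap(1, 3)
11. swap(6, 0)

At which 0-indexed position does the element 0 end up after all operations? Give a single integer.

After 1 (swap(0, 6)): [4, 6, 3, 1, 5, 2, 0]
After 2 (rotate_left(4, 6, k=1)): [4, 6, 3, 1, 2, 0, 5]
After 3 (swap(2, 6)): [4, 6, 5, 1, 2, 0, 3]
After 4 (reverse(0, 4)): [2, 1, 5, 6, 4, 0, 3]
After 5 (swap(2, 6)): [2, 1, 3, 6, 4, 0, 5]
After 6 (rotate_left(3, 6, k=1)): [2, 1, 3, 4, 0, 5, 6]
After 7 (rotate_left(0, 2, k=2)): [3, 2, 1, 4, 0, 5, 6]
After 8 (swap(2, 1)): [3, 1, 2, 4, 0, 5, 6]
After 9 (reverse(4, 6)): [3, 1, 2, 4, 6, 5, 0]
After 10 (swap(1, 3)): [3, 4, 2, 1, 6, 5, 0]
After 11 (swap(6, 0)): [0, 4, 2, 1, 6, 5, 3]

Answer: 0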